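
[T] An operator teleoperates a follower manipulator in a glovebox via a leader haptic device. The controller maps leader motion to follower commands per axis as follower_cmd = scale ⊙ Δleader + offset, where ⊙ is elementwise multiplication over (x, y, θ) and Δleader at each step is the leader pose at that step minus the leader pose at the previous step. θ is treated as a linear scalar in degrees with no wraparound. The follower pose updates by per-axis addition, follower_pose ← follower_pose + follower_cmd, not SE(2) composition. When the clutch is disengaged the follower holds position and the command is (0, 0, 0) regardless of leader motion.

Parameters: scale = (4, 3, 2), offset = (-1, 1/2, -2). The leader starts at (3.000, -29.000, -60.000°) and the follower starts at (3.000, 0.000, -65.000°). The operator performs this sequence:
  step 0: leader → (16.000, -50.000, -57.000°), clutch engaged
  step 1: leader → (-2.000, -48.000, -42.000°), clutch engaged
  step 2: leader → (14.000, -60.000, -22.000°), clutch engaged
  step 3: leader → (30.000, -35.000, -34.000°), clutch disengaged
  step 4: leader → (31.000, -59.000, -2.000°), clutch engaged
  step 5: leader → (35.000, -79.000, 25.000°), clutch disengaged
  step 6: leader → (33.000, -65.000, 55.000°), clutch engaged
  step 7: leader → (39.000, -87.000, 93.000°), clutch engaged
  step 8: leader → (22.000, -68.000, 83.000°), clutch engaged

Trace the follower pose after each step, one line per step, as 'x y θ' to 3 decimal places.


54.000 -62.500 -61.000
-19.000 -56.000 -33.000
44.000 -91.500 5.000
44.000 -91.500 5.000
47.000 -163.000 67.000
47.000 -163.000 67.000
38.000 -120.500 125.000
61.000 -186.000 199.000
-8.000 -128.500 177.000

step 0: Δleader=(13.000, -21.000, 3.000°), engaged; cmd=(51.000, -62.500, 4.000°) → follower=(54.000, -62.500, -61.000°)
step 1: Δleader=(-18.000, 2.000, 15.000°), engaged; cmd=(-73.000, 6.500, 28.000°) → follower=(-19.000, -56.000, -33.000°)
step 2: Δleader=(16.000, -12.000, 20.000°), engaged; cmd=(63.000, -35.500, 38.000°) → follower=(44.000, -91.500, 5.000°)
step 3: Δleader=(16.000, 25.000, -12.000°), disengaged; cmd=(0,0,0) → follower holds at (44.000, -91.500, 5.000°)
step 4: Δleader=(1.000, -24.000, 32.000°), engaged; cmd=(3.000, -71.500, 62.000°) → follower=(47.000, -163.000, 67.000°)
step 5: Δleader=(4.000, -20.000, 27.000°), disengaged; cmd=(0,0,0) → follower holds at (47.000, -163.000, 67.000°)
step 6: Δleader=(-2.000, 14.000, 30.000°), engaged; cmd=(-9.000, 42.500, 58.000°) → follower=(38.000, -120.500, 125.000°)
step 7: Δleader=(6.000, -22.000, 38.000°), engaged; cmd=(23.000, -65.500, 74.000°) → follower=(61.000, -186.000, 199.000°)
step 8: Δleader=(-17.000, 19.000, -10.000°), engaged; cmd=(-69.000, 57.500, -22.000°) → follower=(-8.000, -128.500, 177.000°)


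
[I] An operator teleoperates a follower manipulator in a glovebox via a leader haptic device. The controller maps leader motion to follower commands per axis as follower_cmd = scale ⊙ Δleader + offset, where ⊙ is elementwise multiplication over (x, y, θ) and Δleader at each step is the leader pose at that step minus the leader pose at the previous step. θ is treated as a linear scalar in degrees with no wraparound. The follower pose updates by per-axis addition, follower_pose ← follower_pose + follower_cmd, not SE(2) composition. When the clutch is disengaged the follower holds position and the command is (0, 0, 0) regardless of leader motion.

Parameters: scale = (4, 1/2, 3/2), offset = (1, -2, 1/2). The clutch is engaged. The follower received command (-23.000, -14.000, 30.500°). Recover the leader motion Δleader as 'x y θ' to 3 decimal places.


axis x: (-23.000 − 1) / (4) = -6.000
axis y: (-14.000 − -2) / (1/2) = -24.000
axis θ: (30.500 − 1/2) / (3/2) = 20.000

-6.000 -24.000 20.000


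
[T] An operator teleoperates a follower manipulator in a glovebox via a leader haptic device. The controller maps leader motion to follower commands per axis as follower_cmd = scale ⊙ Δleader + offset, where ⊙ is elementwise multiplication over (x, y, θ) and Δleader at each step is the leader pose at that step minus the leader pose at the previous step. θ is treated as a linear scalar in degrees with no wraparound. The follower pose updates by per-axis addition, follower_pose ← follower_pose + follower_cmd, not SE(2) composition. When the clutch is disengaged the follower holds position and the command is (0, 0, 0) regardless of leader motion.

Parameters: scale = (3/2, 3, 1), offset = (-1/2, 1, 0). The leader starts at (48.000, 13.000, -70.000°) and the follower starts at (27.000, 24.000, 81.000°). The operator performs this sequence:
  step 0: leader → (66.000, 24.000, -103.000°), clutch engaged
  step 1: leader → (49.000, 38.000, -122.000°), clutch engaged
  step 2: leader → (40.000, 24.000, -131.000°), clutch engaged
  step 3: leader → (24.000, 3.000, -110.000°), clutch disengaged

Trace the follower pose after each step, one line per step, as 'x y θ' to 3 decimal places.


step 0: Δleader=(18.000, 11.000, -33.000°), engaged; cmd=(26.500, 34.000, -33.000°) → follower=(53.500, 58.000, 48.000°)
step 1: Δleader=(-17.000, 14.000, -19.000°), engaged; cmd=(-26.000, 43.000, -19.000°) → follower=(27.500, 101.000, 29.000°)
step 2: Δleader=(-9.000, -14.000, -9.000°), engaged; cmd=(-14.000, -41.000, -9.000°) → follower=(13.500, 60.000, 20.000°)
step 3: Δleader=(-16.000, -21.000, 21.000°), disengaged; cmd=(0,0,0) → follower holds at (13.500, 60.000, 20.000°)

53.500 58.000 48.000
27.500 101.000 29.000
13.500 60.000 20.000
13.500 60.000 20.000


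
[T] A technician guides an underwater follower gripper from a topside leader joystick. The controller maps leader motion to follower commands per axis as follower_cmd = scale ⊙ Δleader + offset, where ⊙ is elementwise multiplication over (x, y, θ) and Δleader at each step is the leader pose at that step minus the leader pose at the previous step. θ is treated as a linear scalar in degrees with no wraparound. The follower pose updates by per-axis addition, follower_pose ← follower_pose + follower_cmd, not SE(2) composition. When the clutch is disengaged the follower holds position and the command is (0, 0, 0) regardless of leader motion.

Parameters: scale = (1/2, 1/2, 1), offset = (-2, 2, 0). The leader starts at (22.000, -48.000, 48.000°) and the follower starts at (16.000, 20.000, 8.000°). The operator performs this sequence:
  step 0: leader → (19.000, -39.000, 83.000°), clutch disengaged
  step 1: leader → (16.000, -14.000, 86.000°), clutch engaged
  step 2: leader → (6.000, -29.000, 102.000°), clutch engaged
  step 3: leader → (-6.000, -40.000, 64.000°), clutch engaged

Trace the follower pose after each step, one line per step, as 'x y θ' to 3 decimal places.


16.000 20.000 8.000
12.500 34.500 11.000
5.500 29.000 27.000
-2.500 25.500 -11.000

step 0: Δleader=(-3.000, 9.000, 35.000°), disengaged; cmd=(0,0,0) → follower holds at (16.000, 20.000, 8.000°)
step 1: Δleader=(-3.000, 25.000, 3.000°), engaged; cmd=(-3.500, 14.500, 3.000°) → follower=(12.500, 34.500, 11.000°)
step 2: Δleader=(-10.000, -15.000, 16.000°), engaged; cmd=(-7.000, -5.500, 16.000°) → follower=(5.500, 29.000, 27.000°)
step 3: Δleader=(-12.000, -11.000, -38.000°), engaged; cmd=(-8.000, -3.500, -38.000°) → follower=(-2.500, 25.500, -11.000°)


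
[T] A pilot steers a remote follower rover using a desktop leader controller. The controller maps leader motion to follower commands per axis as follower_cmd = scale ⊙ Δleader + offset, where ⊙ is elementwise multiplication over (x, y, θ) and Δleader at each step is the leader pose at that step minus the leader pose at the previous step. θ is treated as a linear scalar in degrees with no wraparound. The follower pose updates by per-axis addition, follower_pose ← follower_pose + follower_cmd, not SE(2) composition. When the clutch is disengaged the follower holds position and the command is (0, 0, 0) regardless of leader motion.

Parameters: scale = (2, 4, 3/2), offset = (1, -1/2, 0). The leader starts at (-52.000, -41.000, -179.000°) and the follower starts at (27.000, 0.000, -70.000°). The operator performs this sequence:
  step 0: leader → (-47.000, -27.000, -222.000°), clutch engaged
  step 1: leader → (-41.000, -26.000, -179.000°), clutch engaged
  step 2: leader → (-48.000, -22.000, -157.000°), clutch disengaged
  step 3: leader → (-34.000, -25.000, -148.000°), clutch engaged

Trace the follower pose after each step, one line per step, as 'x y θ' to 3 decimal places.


38.000 55.500 -134.500
51.000 59.000 -70.000
51.000 59.000 -70.000
80.000 46.500 -56.500

step 0: Δleader=(5.000, 14.000, -43.000°), engaged; cmd=(11.000, 55.500, -64.500°) → follower=(38.000, 55.500, -134.500°)
step 1: Δleader=(6.000, 1.000, 43.000°), engaged; cmd=(13.000, 3.500, 64.500°) → follower=(51.000, 59.000, -70.000°)
step 2: Δleader=(-7.000, 4.000, 22.000°), disengaged; cmd=(0,0,0) → follower holds at (51.000, 59.000, -70.000°)
step 3: Δleader=(14.000, -3.000, 9.000°), engaged; cmd=(29.000, -12.500, 13.500°) → follower=(80.000, 46.500, -56.500°)


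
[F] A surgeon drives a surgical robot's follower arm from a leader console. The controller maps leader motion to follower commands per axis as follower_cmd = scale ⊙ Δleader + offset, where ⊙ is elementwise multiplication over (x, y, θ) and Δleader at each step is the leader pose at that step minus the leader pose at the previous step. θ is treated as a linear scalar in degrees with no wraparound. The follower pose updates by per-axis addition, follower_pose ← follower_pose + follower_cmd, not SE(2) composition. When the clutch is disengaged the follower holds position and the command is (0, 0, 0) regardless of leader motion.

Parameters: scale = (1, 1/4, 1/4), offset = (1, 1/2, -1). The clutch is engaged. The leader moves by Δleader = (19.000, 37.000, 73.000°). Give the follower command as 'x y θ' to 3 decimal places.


20.000 9.750 17.250

axis x: 1·19.000 + 1 = 20.000
axis y: 1/4·37.000 + 1/2 = 9.750
axis θ: 1/4·73.000 + -1 = 17.250


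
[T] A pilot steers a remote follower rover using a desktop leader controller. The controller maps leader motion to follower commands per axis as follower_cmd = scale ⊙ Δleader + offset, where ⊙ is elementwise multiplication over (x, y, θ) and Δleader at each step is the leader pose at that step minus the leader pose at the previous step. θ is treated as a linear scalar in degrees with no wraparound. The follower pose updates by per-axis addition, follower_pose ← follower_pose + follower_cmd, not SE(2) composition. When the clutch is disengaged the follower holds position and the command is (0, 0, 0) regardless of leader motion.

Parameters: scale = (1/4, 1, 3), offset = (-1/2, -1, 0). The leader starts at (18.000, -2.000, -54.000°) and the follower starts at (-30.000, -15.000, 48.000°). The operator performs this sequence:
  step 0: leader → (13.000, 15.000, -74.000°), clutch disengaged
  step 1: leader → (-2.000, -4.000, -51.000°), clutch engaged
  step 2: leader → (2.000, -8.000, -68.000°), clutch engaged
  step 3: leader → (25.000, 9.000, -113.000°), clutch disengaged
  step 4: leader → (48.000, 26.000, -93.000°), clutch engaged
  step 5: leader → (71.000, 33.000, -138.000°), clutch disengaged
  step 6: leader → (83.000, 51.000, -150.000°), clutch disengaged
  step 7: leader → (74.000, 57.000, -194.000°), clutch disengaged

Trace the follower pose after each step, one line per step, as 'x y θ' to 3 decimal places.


step 0: Δleader=(-5.000, 17.000, -20.000°), disengaged; cmd=(0,0,0) → follower holds at (-30.000, -15.000, 48.000°)
step 1: Δleader=(-15.000, -19.000, 23.000°), engaged; cmd=(-4.250, -20.000, 69.000°) → follower=(-34.250, -35.000, 117.000°)
step 2: Δleader=(4.000, -4.000, -17.000°), engaged; cmd=(0.500, -5.000, -51.000°) → follower=(-33.750, -40.000, 66.000°)
step 3: Δleader=(23.000, 17.000, -45.000°), disengaged; cmd=(0,0,0) → follower holds at (-33.750, -40.000, 66.000°)
step 4: Δleader=(23.000, 17.000, 20.000°), engaged; cmd=(5.250, 16.000, 60.000°) → follower=(-28.500, -24.000, 126.000°)
step 5: Δleader=(23.000, 7.000, -45.000°), disengaged; cmd=(0,0,0) → follower holds at (-28.500, -24.000, 126.000°)
step 6: Δleader=(12.000, 18.000, -12.000°), disengaged; cmd=(0,0,0) → follower holds at (-28.500, -24.000, 126.000°)
step 7: Δleader=(-9.000, 6.000, -44.000°), disengaged; cmd=(0,0,0) → follower holds at (-28.500, -24.000, 126.000°)

-30.000 -15.000 48.000
-34.250 -35.000 117.000
-33.750 -40.000 66.000
-33.750 -40.000 66.000
-28.500 -24.000 126.000
-28.500 -24.000 126.000
-28.500 -24.000 126.000
-28.500 -24.000 126.000


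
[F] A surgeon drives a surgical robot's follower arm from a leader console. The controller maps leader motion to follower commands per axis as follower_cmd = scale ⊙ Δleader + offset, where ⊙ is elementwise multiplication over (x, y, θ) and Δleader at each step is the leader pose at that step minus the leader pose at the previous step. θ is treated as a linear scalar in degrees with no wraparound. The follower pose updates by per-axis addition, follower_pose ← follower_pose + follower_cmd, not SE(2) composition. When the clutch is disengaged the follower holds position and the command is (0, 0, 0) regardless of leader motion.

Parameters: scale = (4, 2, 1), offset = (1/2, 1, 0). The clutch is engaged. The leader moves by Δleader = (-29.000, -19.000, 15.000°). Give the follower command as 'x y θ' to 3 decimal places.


axis x: 4·-29.000 + 1/2 = -115.500
axis y: 2·-19.000 + 1 = -37.000
axis θ: 1·15.000 + 0 = 15.000

-115.500 -37.000 15.000


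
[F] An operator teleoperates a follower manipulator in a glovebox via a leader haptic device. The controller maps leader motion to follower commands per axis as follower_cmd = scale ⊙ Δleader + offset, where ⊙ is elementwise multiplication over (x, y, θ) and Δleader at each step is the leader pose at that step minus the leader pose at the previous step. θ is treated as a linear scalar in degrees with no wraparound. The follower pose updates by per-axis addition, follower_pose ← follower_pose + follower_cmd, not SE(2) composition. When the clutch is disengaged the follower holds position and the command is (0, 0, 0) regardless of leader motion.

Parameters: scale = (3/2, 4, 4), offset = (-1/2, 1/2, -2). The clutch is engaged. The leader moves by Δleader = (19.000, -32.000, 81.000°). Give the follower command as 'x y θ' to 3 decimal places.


28.000 -127.500 322.000

axis x: 3/2·19.000 + -1/2 = 28.000
axis y: 4·-32.000 + 1/2 = -127.500
axis θ: 4·81.000 + -2 = 322.000


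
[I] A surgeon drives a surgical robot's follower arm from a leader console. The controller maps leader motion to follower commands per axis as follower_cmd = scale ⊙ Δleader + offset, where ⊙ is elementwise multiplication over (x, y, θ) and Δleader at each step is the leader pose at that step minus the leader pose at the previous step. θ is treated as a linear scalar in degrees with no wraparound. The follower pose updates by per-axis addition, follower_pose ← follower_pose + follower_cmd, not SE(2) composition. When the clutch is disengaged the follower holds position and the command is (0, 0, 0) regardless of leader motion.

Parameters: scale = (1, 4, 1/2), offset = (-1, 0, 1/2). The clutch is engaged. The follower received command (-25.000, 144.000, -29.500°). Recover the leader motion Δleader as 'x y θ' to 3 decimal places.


-24.000 36.000 -60.000

axis x: (-25.000 − -1) / (1) = -24.000
axis y: (144.000 − 0) / (4) = 36.000
axis θ: (-29.500 − 1/2) / (1/2) = -60.000


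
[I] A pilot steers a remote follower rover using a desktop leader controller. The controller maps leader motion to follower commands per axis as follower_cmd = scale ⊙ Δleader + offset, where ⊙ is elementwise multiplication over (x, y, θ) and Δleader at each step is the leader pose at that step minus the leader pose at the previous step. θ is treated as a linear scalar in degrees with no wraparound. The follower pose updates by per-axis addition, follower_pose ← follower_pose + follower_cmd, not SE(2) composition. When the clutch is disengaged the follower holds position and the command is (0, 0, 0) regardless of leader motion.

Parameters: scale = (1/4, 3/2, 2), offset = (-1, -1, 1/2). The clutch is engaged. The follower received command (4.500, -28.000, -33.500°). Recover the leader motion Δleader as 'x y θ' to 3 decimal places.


axis x: (4.500 − -1) / (1/4) = 22.000
axis y: (-28.000 − -1) / (3/2) = -18.000
axis θ: (-33.500 − 1/2) / (2) = -17.000

22.000 -18.000 -17.000


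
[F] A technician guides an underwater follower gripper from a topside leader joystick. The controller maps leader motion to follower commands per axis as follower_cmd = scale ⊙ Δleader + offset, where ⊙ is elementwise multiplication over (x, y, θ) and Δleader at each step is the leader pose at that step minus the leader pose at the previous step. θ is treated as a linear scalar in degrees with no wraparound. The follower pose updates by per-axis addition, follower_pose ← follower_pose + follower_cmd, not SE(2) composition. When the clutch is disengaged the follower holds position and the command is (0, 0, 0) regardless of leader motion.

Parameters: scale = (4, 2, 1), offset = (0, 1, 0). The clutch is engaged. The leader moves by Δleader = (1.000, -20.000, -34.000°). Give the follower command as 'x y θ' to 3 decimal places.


axis x: 4·1.000 + 0 = 4.000
axis y: 2·-20.000 + 1 = -39.000
axis θ: 1·-34.000 + 0 = -34.000

4.000 -39.000 -34.000


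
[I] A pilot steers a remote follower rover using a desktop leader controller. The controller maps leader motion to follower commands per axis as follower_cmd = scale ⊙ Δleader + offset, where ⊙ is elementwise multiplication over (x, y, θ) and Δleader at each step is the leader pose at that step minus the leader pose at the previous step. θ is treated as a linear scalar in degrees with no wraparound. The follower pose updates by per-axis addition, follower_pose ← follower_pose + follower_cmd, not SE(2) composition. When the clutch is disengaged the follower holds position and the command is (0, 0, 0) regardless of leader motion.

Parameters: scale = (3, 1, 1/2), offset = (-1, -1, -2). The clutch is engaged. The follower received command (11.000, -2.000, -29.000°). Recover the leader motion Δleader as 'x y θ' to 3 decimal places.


axis x: (11.000 − -1) / (3) = 4.000
axis y: (-2.000 − -1) / (1) = -1.000
axis θ: (-29.000 − -2) / (1/2) = -54.000

4.000 -1.000 -54.000


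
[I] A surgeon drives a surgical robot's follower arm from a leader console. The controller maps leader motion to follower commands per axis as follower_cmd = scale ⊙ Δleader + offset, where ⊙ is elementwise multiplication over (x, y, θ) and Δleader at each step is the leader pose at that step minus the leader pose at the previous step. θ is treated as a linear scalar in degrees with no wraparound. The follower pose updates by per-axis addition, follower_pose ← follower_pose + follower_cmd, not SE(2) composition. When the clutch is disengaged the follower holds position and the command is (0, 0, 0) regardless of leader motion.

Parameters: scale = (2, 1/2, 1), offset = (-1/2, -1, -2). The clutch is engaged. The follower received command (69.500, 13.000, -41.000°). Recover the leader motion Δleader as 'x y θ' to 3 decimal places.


35.000 28.000 -39.000

axis x: (69.500 − -1/2) / (2) = 35.000
axis y: (13.000 − -1) / (1/2) = 28.000
axis θ: (-41.000 − -2) / (1) = -39.000


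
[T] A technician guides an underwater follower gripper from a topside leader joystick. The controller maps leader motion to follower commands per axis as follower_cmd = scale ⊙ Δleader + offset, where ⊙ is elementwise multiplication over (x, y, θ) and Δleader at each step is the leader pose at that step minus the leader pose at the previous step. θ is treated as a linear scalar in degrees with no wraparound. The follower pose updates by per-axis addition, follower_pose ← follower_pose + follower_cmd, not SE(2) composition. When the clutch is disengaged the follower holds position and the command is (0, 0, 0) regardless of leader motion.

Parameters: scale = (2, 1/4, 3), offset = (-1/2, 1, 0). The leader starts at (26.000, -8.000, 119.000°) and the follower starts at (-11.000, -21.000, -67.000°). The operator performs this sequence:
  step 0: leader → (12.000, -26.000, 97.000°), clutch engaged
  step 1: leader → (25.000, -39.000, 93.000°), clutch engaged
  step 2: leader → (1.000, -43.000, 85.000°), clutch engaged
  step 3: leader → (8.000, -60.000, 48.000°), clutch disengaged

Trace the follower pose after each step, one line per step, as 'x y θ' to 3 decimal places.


-39.500 -24.500 -133.000
-14.000 -26.750 -145.000
-62.500 -26.750 -169.000
-62.500 -26.750 -169.000

step 0: Δleader=(-14.000, -18.000, -22.000°), engaged; cmd=(-28.500, -3.500, -66.000°) → follower=(-39.500, -24.500, -133.000°)
step 1: Δleader=(13.000, -13.000, -4.000°), engaged; cmd=(25.500, -2.250, -12.000°) → follower=(-14.000, -26.750, -145.000°)
step 2: Δleader=(-24.000, -4.000, -8.000°), engaged; cmd=(-48.500, 0.000, -24.000°) → follower=(-62.500, -26.750, -169.000°)
step 3: Δleader=(7.000, -17.000, -37.000°), disengaged; cmd=(0,0,0) → follower holds at (-62.500, -26.750, -169.000°)


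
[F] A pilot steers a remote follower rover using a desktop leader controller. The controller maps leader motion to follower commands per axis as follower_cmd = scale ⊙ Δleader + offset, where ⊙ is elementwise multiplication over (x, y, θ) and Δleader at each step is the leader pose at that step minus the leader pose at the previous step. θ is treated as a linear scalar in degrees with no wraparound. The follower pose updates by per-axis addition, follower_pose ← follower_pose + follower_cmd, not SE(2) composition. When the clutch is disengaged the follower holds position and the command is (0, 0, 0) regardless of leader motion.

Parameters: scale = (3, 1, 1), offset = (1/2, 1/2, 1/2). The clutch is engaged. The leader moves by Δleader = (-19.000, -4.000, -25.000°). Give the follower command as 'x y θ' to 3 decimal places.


axis x: 3·-19.000 + 1/2 = -56.500
axis y: 1·-4.000 + 1/2 = -3.500
axis θ: 1·-25.000 + 1/2 = -24.500

-56.500 -3.500 -24.500


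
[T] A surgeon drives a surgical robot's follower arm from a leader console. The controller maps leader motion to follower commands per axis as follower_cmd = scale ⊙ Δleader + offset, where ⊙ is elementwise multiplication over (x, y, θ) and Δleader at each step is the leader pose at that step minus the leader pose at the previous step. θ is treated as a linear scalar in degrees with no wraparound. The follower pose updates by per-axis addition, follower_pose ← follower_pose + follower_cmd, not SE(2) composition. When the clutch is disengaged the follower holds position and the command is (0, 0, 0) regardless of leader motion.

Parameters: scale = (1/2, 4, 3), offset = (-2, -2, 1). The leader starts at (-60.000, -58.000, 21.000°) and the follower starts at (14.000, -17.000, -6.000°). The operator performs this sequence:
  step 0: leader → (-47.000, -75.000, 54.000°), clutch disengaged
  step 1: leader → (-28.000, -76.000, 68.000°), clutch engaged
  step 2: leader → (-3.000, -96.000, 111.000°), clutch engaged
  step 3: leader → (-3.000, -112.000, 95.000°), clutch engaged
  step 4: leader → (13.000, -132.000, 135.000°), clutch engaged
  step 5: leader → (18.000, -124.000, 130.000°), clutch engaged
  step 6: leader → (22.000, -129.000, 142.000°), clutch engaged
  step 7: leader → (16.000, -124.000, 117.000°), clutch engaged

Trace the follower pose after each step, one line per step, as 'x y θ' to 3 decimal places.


step 0: Δleader=(13.000, -17.000, 33.000°), disengaged; cmd=(0,0,0) → follower holds at (14.000, -17.000, -6.000°)
step 1: Δleader=(19.000, -1.000, 14.000°), engaged; cmd=(7.500, -6.000, 43.000°) → follower=(21.500, -23.000, 37.000°)
step 2: Δleader=(25.000, -20.000, 43.000°), engaged; cmd=(10.500, -82.000, 130.000°) → follower=(32.000, -105.000, 167.000°)
step 3: Δleader=(0.000, -16.000, -16.000°), engaged; cmd=(-2.000, -66.000, -47.000°) → follower=(30.000, -171.000, 120.000°)
step 4: Δleader=(16.000, -20.000, 40.000°), engaged; cmd=(6.000, -82.000, 121.000°) → follower=(36.000, -253.000, 241.000°)
step 5: Δleader=(5.000, 8.000, -5.000°), engaged; cmd=(0.500, 30.000, -14.000°) → follower=(36.500, -223.000, 227.000°)
step 6: Δleader=(4.000, -5.000, 12.000°), engaged; cmd=(0.000, -22.000, 37.000°) → follower=(36.500, -245.000, 264.000°)
step 7: Δleader=(-6.000, 5.000, -25.000°), engaged; cmd=(-5.000, 18.000, -74.000°) → follower=(31.500, -227.000, 190.000°)

14.000 -17.000 -6.000
21.500 -23.000 37.000
32.000 -105.000 167.000
30.000 -171.000 120.000
36.000 -253.000 241.000
36.500 -223.000 227.000
36.500 -245.000 264.000
31.500 -227.000 190.000


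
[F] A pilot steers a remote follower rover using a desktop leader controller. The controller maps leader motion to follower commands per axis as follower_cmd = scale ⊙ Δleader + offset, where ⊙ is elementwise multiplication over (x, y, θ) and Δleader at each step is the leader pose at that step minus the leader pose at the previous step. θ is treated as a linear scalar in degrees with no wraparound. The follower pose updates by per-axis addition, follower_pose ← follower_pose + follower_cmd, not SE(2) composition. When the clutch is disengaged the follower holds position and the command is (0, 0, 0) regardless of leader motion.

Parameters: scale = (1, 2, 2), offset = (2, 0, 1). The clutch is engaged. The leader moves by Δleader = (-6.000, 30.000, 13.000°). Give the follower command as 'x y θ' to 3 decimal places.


-4.000 60.000 27.000

axis x: 1·-6.000 + 2 = -4.000
axis y: 2·30.000 + 0 = 60.000
axis θ: 2·13.000 + 1 = 27.000


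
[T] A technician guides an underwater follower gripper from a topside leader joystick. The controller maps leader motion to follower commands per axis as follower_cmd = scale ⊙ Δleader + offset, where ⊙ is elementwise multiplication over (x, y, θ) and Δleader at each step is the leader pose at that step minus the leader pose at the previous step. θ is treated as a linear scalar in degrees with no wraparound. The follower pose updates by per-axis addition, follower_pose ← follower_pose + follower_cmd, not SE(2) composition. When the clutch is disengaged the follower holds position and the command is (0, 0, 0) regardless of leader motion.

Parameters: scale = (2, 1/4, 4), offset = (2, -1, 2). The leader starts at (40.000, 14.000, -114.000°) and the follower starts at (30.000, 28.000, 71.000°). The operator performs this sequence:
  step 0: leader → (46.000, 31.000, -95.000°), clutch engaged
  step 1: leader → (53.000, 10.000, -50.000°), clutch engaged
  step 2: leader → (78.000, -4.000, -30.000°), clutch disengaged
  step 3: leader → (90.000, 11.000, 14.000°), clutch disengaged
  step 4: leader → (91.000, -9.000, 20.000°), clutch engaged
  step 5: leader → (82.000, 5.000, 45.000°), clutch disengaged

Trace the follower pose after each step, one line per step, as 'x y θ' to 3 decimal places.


44.000 31.250 149.000
60.000 25.000 331.000
60.000 25.000 331.000
60.000 25.000 331.000
64.000 19.000 357.000
64.000 19.000 357.000

step 0: Δleader=(6.000, 17.000, 19.000°), engaged; cmd=(14.000, 3.250, 78.000°) → follower=(44.000, 31.250, 149.000°)
step 1: Δleader=(7.000, -21.000, 45.000°), engaged; cmd=(16.000, -6.250, 182.000°) → follower=(60.000, 25.000, 331.000°)
step 2: Δleader=(25.000, -14.000, 20.000°), disengaged; cmd=(0,0,0) → follower holds at (60.000, 25.000, 331.000°)
step 3: Δleader=(12.000, 15.000, 44.000°), disengaged; cmd=(0,0,0) → follower holds at (60.000, 25.000, 331.000°)
step 4: Δleader=(1.000, -20.000, 6.000°), engaged; cmd=(4.000, -6.000, 26.000°) → follower=(64.000, 19.000, 357.000°)
step 5: Δleader=(-9.000, 14.000, 25.000°), disengaged; cmd=(0,0,0) → follower holds at (64.000, 19.000, 357.000°)


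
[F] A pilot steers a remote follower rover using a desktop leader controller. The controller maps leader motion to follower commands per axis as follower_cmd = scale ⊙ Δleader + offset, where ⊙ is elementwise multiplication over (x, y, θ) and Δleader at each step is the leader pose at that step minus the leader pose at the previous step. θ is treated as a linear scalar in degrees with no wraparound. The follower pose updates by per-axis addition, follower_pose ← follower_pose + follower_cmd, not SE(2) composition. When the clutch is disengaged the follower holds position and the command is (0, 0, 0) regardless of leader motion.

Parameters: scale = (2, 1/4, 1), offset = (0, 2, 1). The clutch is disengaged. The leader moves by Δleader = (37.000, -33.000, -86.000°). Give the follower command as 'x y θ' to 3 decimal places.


clutch disengaged → follower holds; cmd = (0, 0, 0)

0.000 0.000 0.000


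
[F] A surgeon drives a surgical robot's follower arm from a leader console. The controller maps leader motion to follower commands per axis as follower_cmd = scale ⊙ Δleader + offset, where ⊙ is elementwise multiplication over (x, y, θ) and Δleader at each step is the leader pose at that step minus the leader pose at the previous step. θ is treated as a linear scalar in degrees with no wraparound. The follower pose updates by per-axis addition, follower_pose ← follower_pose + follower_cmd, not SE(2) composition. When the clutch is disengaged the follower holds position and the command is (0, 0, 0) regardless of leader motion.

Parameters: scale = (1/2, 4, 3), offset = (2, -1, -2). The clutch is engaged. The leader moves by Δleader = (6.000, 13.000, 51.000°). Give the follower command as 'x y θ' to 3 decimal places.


5.000 51.000 151.000

axis x: 1/2·6.000 + 2 = 5.000
axis y: 4·13.000 + -1 = 51.000
axis θ: 3·51.000 + -2 = 151.000


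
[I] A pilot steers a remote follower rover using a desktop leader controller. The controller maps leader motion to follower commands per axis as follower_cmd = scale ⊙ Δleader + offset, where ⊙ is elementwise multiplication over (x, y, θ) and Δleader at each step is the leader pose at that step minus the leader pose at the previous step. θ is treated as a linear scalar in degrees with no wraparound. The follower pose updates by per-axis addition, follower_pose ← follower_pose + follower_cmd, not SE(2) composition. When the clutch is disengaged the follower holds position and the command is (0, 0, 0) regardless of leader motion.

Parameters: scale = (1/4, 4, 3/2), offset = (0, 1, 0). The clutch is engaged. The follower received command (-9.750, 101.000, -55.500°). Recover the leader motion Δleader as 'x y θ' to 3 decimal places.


axis x: (-9.750 − 0) / (1/4) = -39.000
axis y: (101.000 − 1) / (4) = 25.000
axis θ: (-55.500 − 0) / (3/2) = -37.000

-39.000 25.000 -37.000


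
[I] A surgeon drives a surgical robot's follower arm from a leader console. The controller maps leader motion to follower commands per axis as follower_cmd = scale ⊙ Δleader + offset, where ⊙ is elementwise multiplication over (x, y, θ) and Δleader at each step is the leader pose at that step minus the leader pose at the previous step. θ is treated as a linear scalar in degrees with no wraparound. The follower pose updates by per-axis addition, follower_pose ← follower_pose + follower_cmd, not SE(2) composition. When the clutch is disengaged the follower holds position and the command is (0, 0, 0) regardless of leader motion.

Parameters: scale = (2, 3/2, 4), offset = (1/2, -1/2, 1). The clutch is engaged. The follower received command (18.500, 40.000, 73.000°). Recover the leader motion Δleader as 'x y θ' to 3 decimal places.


axis x: (18.500 − 1/2) / (2) = 9.000
axis y: (40.000 − -1/2) / (3/2) = 27.000
axis θ: (73.000 − 1) / (4) = 18.000

9.000 27.000 18.000


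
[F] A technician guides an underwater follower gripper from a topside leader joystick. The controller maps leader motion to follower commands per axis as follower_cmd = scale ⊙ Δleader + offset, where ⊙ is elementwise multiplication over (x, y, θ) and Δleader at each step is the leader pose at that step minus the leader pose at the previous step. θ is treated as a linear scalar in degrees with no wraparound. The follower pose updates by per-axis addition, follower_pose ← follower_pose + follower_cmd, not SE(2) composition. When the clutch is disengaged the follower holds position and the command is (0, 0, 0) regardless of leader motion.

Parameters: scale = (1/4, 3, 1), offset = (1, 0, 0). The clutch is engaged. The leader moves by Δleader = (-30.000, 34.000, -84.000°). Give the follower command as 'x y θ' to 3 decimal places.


-6.500 102.000 -84.000

axis x: 1/4·-30.000 + 1 = -6.500
axis y: 3·34.000 + 0 = 102.000
axis θ: 1·-84.000 + 0 = -84.000


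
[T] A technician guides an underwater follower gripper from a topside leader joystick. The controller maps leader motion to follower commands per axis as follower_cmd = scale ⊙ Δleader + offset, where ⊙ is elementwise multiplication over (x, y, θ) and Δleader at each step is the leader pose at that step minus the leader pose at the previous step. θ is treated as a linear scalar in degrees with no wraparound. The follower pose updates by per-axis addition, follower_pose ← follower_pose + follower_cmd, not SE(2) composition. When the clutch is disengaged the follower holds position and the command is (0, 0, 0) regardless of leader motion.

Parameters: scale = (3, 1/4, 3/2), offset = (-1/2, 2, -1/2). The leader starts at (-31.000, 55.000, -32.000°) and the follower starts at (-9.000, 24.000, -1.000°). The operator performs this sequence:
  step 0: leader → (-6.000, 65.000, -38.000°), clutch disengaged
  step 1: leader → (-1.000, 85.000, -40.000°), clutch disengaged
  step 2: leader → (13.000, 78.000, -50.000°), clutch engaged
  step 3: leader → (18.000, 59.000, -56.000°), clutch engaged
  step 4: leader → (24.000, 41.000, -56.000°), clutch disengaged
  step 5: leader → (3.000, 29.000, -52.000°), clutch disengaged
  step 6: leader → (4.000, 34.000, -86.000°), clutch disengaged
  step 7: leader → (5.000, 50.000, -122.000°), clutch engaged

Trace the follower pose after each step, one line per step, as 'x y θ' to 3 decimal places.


step 0: Δleader=(25.000, 10.000, -6.000°), disengaged; cmd=(0,0,0) → follower holds at (-9.000, 24.000, -1.000°)
step 1: Δleader=(5.000, 20.000, -2.000°), disengaged; cmd=(0,0,0) → follower holds at (-9.000, 24.000, -1.000°)
step 2: Δleader=(14.000, -7.000, -10.000°), engaged; cmd=(41.500, 0.250, -15.500°) → follower=(32.500, 24.250, -16.500°)
step 3: Δleader=(5.000, -19.000, -6.000°), engaged; cmd=(14.500, -2.750, -9.500°) → follower=(47.000, 21.500, -26.000°)
step 4: Δleader=(6.000, -18.000, 0.000°), disengaged; cmd=(0,0,0) → follower holds at (47.000, 21.500, -26.000°)
step 5: Δleader=(-21.000, -12.000, 4.000°), disengaged; cmd=(0,0,0) → follower holds at (47.000, 21.500, -26.000°)
step 6: Δleader=(1.000, 5.000, -34.000°), disengaged; cmd=(0,0,0) → follower holds at (47.000, 21.500, -26.000°)
step 7: Δleader=(1.000, 16.000, -36.000°), engaged; cmd=(2.500, 6.000, -54.500°) → follower=(49.500, 27.500, -80.500°)

-9.000 24.000 -1.000
-9.000 24.000 -1.000
32.500 24.250 -16.500
47.000 21.500 -26.000
47.000 21.500 -26.000
47.000 21.500 -26.000
47.000 21.500 -26.000
49.500 27.500 -80.500


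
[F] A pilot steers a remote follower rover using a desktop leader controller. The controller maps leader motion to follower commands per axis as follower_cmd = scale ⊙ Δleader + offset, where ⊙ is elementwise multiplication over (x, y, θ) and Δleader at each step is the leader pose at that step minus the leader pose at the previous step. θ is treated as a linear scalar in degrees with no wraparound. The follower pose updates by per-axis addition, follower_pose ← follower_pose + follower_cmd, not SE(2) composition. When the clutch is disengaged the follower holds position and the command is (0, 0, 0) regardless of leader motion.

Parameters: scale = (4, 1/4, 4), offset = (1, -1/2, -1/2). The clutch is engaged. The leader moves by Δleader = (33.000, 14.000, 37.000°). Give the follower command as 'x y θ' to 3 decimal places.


133.000 3.000 147.500

axis x: 4·33.000 + 1 = 133.000
axis y: 1/4·14.000 + -1/2 = 3.000
axis θ: 4·37.000 + -1/2 = 147.500


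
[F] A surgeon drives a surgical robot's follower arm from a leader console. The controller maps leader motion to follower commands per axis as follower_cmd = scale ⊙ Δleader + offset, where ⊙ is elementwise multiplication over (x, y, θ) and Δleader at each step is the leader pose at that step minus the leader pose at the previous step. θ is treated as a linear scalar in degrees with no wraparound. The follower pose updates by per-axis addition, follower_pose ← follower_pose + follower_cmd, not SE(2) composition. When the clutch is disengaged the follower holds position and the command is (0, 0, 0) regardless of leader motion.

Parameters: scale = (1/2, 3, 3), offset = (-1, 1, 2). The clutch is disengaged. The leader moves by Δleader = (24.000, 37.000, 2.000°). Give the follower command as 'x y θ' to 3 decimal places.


clutch disengaged → follower holds; cmd = (0, 0, 0)

0.000 0.000 0.000


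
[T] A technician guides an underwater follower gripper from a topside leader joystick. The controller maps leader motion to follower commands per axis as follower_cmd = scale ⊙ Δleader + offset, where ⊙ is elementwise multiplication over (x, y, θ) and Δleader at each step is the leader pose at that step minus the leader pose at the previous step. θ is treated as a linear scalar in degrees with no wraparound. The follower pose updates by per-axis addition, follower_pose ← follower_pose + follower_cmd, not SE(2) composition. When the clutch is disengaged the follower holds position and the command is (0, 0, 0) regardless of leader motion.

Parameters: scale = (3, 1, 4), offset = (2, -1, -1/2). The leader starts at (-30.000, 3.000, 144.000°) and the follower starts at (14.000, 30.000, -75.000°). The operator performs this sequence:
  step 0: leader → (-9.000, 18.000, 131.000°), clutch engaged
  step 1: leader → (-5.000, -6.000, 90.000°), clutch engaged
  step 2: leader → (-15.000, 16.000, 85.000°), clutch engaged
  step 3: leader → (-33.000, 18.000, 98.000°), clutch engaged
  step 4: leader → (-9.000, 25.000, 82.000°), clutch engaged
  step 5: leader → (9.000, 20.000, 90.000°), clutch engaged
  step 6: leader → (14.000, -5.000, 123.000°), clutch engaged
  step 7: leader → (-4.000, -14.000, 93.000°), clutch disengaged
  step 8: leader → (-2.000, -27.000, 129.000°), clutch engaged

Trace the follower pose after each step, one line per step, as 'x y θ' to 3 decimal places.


step 0: Δleader=(21.000, 15.000, -13.000°), engaged; cmd=(65.000, 14.000, -52.500°) → follower=(79.000, 44.000, -127.500°)
step 1: Δleader=(4.000, -24.000, -41.000°), engaged; cmd=(14.000, -25.000, -164.500°) → follower=(93.000, 19.000, -292.000°)
step 2: Δleader=(-10.000, 22.000, -5.000°), engaged; cmd=(-28.000, 21.000, -20.500°) → follower=(65.000, 40.000, -312.500°)
step 3: Δleader=(-18.000, 2.000, 13.000°), engaged; cmd=(-52.000, 1.000, 51.500°) → follower=(13.000, 41.000, -261.000°)
step 4: Δleader=(24.000, 7.000, -16.000°), engaged; cmd=(74.000, 6.000, -64.500°) → follower=(87.000, 47.000, -325.500°)
step 5: Δleader=(18.000, -5.000, 8.000°), engaged; cmd=(56.000, -6.000, 31.500°) → follower=(143.000, 41.000, -294.000°)
step 6: Δleader=(5.000, -25.000, 33.000°), engaged; cmd=(17.000, -26.000, 131.500°) → follower=(160.000, 15.000, -162.500°)
step 7: Δleader=(-18.000, -9.000, -30.000°), disengaged; cmd=(0,0,0) → follower holds at (160.000, 15.000, -162.500°)
step 8: Δleader=(2.000, -13.000, 36.000°), engaged; cmd=(8.000, -14.000, 143.500°) → follower=(168.000, 1.000, -19.000°)

79.000 44.000 -127.500
93.000 19.000 -292.000
65.000 40.000 -312.500
13.000 41.000 -261.000
87.000 47.000 -325.500
143.000 41.000 -294.000
160.000 15.000 -162.500
160.000 15.000 -162.500
168.000 1.000 -19.000
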